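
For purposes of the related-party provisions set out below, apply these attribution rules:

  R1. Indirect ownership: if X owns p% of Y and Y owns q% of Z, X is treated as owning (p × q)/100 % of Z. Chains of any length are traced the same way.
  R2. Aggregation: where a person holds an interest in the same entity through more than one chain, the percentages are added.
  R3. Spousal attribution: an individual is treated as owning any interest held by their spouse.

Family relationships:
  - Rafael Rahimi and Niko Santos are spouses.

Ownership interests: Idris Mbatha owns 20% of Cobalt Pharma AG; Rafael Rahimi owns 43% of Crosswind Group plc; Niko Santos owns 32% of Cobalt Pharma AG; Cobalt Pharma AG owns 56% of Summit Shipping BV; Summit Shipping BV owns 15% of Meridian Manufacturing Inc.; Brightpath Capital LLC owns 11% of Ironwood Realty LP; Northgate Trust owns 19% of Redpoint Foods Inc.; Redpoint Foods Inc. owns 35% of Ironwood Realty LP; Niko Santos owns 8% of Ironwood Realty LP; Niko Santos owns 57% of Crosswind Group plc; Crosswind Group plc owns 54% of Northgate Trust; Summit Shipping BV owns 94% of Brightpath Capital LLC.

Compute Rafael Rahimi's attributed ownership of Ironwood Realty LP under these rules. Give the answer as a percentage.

13.443928%

By spousal attribution (R3), Rafael Rahimi is treated as also owning Niko Santos's interest in Crosswind Group plc, giving 43% + 57% = 100%.
By spousal attribution (R3), Rafael Rahimi is treated as owning Niko Santos's 32% interest in Cobalt Pharma AG.
By spousal attribution (R3), Rafael Rahimi is treated as owning Niko Santos's 8% interest in Ironwood Realty LP.
Chain via Crosswind Group plc → Northgate Trust → Redpoint Foods Inc. (R1): 100% × 54% × 19% × 35% = 3.591% of Ironwood Realty LP.
Chain via Cobalt Pharma AG → Summit Shipping BV → Brightpath Capital LLC (R1): 32% × 56% × 94% × 11% = 1.852928% of Ironwood Realty LP.
Direct interest in Ironwood Realty LP: 8%.
Aggregating (R2): 3.591% + 1.852928% + 8% = 13.443928%.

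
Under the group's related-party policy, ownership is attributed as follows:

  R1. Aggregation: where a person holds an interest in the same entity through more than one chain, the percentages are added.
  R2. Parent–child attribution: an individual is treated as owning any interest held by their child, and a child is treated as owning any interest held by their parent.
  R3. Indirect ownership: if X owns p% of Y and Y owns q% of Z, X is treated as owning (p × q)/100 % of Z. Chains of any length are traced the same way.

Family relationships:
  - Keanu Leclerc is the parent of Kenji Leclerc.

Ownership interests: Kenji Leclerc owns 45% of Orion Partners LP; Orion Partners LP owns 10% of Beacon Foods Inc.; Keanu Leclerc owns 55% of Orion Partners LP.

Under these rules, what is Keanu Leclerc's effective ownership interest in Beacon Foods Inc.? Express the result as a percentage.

10%

By parent–child attribution (R2), Keanu Leclerc is treated as also owning Kenji Leclerc's interest in Orion Partners LP, giving 55% + 45% = 100%.
Chain via Orion Partners LP (R3): 100% × 10% = 10% of Beacon Foods Inc.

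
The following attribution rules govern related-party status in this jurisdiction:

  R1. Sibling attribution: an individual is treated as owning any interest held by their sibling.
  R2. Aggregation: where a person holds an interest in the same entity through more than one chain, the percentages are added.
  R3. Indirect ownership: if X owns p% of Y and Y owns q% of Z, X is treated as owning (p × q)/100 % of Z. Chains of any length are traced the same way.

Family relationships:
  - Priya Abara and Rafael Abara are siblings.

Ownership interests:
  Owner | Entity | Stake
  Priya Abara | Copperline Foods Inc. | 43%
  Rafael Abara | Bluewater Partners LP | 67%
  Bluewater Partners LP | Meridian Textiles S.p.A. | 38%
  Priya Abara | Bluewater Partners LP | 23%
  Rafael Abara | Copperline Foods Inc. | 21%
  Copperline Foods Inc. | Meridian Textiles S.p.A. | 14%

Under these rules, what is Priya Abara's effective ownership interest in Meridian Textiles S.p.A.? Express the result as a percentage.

By sibling attribution (R1), Priya Abara is treated as also owning Rafael Abara's interest in Bluewater Partners LP, giving 23% + 67% = 90%.
By sibling attribution (R1), Priya Abara is treated as also owning Rafael Abara's interest in Copperline Foods Inc, giving 43% + 21% = 64%.
Chain via Bluewater Partners LP (R3): 90% × 38% = 34.2% of Meridian Textiles S.p.A.
Chain via Copperline Foods Inc. (R3): 64% × 14% = 8.96% of Meridian Textiles S.p.A.
Aggregating (R2): 34.2% + 8.96% = 43.16%.

43.16%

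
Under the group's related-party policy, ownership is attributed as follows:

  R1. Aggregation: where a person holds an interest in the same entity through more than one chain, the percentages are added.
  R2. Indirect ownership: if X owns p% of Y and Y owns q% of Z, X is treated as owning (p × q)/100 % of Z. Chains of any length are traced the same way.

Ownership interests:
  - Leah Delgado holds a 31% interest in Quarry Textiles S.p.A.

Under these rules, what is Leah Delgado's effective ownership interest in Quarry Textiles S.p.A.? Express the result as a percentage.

31%

Direct interest in Quarry Textiles S.p.A: 31%.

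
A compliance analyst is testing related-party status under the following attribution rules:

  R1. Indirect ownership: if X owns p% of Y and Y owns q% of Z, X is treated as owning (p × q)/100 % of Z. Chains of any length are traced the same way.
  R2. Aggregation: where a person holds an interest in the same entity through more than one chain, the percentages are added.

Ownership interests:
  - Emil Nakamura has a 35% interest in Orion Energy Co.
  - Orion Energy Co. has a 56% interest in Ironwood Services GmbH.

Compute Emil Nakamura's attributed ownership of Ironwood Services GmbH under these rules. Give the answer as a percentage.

19.6%

Chain via Orion Energy Co. (R1): 35% × 56% = 19.6% of Ironwood Services GmbH.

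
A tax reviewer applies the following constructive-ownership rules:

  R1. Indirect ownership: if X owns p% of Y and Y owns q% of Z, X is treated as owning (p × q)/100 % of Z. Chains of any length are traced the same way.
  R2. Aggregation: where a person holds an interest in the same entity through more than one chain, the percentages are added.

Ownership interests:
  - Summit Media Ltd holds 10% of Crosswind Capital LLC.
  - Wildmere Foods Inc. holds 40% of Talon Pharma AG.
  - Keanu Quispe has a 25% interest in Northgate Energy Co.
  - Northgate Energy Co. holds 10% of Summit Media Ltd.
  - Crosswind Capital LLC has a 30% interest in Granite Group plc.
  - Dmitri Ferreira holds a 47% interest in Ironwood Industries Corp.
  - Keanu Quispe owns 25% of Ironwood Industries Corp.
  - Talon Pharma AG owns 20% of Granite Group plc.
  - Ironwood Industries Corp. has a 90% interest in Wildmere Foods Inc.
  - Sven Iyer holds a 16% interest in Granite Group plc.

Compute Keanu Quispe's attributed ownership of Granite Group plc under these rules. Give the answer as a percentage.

1.875%

Chain via Northgate Energy Co. → Summit Media Ltd → Crosswind Capital LLC (R1): 25% × 10% × 10% × 30% = 0.075% of Granite Group plc.
Chain via Ironwood Industries Corp. → Wildmere Foods Inc. → Talon Pharma AG (R1): 25% × 90% × 40% × 20% = 1.8% of Granite Group plc.
Aggregating (R2): 0.075% + 1.8% = 1.875%.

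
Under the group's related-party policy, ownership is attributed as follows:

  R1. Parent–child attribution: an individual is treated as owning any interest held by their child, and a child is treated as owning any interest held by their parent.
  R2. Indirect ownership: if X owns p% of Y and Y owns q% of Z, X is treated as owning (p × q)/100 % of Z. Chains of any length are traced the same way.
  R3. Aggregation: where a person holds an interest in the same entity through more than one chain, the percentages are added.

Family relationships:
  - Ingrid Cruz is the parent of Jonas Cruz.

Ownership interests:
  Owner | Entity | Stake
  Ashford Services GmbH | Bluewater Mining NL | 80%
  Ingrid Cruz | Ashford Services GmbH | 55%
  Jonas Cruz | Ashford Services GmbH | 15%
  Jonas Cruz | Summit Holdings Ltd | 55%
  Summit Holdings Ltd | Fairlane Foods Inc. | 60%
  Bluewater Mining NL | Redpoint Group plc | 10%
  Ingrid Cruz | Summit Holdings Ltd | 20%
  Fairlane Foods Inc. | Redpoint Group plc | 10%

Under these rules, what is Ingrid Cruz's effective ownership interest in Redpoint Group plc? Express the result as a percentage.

10.1%

By parent–child attribution (R1), Ingrid Cruz is treated as also owning Jonas Cruz's interest in Ashford Services GmbH, giving 55% + 15% = 70%.
By parent–child attribution (R1), Ingrid Cruz is treated as also owning Jonas Cruz's interest in Summit Holdings Ltd, giving 20% + 55% = 75%.
Chain via Ashford Services GmbH → Bluewater Mining NL (R2): 70% × 80% × 10% = 5.6% of Redpoint Group plc.
Chain via Summit Holdings Ltd → Fairlane Foods Inc. (R2): 75% × 60% × 10% = 4.5% of Redpoint Group plc.
Aggregating (R3): 5.6% + 4.5% = 10.1%.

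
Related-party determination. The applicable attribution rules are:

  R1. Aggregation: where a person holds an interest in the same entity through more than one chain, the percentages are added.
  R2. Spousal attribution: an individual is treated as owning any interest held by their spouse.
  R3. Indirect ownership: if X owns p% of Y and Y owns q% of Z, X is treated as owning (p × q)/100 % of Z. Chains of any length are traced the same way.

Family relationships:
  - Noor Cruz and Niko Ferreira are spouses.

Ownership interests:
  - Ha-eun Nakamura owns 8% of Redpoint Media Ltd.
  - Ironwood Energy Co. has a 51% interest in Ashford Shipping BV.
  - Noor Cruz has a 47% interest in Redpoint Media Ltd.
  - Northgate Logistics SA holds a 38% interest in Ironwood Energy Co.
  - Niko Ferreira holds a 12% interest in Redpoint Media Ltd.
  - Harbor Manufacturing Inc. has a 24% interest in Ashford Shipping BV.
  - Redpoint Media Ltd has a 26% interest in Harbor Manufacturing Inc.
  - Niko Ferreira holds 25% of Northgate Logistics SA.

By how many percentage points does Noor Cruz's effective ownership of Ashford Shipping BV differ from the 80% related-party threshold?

71.4734

By spousal attribution (R2), Noor Cruz is treated as also owning Niko Ferreira's interest in Redpoint Media Ltd, giving 47% + 12% = 59%.
By spousal attribution (R2), Noor Cruz is treated as owning Niko Ferreira's 25% interest in Northgate Logistics SA.
Chain via Redpoint Media Ltd → Harbor Manufacturing Inc. (R3): 59% × 26% × 24% = 3.6816% of Ashford Shipping BV.
Chain via Northgate Logistics SA → Ironwood Energy Co. (R3): 25% × 38% × 51% = 4.845% of Ashford Shipping BV.
Aggregating (R1): 3.6816% + 4.845% = 8.5266%.
8.5266% falls short of the 80% threshold by 71.4734 percentage points.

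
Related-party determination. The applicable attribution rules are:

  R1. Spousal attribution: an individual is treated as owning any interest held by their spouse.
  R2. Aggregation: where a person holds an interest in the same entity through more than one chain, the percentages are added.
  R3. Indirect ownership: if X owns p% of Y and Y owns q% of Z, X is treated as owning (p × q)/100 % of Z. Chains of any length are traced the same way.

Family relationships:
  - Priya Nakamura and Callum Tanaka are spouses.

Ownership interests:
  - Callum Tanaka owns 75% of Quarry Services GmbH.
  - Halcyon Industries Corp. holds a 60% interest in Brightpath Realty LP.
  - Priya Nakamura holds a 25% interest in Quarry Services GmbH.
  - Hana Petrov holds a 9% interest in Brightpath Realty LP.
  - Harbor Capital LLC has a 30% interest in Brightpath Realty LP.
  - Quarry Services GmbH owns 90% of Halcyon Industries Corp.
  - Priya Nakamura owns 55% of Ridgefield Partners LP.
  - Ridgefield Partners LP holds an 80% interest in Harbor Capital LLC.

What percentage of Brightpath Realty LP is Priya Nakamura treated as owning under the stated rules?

67.2%

By spousal attribution (R1), Priya Nakamura is treated as also owning Callum Tanaka's interest in Quarry Services GmbH, giving 25% + 75% = 100%.
Chain via Ridgefield Partners LP → Harbor Capital LLC (R3): 55% × 80% × 30% = 13.2% of Brightpath Realty LP.
Chain via Quarry Services GmbH → Halcyon Industries Corp. (R3): 100% × 90% × 60% = 54% of Brightpath Realty LP.
Aggregating (R2): 13.2% + 54% = 67.2%.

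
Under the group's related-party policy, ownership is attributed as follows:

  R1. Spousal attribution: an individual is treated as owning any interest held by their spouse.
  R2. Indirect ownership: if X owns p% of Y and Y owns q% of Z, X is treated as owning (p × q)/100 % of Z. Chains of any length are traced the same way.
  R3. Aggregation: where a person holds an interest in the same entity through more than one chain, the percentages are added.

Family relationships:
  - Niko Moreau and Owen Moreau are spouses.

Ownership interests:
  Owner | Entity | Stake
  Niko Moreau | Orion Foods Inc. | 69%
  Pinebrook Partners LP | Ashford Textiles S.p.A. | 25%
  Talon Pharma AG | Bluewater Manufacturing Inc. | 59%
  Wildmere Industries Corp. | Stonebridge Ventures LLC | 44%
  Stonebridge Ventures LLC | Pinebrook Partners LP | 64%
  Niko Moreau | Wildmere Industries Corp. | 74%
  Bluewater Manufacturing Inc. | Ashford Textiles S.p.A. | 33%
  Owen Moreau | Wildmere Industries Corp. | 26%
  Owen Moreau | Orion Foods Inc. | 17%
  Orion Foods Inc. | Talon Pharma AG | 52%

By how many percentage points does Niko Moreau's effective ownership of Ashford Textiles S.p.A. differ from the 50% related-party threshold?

By spousal attribution (R1), Niko Moreau is treated as also owning Owen Moreau's interest in Orion Foods Inc, giving 69% + 17% = 86%.
By spousal attribution (R1), Niko Moreau is treated as also owning Owen Moreau's interest in Wildmere Industries Corp, giving 74% + 26% = 100%.
Chain via Orion Foods Inc. → Talon Pharma AG → Bluewater Manufacturing Inc. (R2): 86% × 52% × 59% × 33% = 8.706984% of Ashford Textiles S.p.A.
Chain via Wildmere Industries Corp. → Stonebridge Ventures LLC → Pinebrook Partners LP (R2): 100% × 44% × 64% × 25% = 7.04% of Ashford Textiles S.p.A.
Aggregating (R3): 8.706984% + 7.04% = 15.746984%.
15.746984% falls short of the 50% threshold by 34.253016 percentage points.

34.253016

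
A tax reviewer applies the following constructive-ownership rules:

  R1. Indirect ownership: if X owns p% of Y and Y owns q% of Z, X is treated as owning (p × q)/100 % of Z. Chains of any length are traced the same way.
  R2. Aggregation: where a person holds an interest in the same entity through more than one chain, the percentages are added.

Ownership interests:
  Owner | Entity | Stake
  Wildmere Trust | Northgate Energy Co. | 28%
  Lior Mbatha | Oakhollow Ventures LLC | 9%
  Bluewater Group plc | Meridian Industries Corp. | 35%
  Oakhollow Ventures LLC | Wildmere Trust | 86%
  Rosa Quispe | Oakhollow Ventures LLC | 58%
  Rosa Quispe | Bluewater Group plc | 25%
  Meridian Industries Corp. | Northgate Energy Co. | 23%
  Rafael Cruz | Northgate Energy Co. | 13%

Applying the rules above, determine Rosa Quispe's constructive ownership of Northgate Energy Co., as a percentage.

15.9789%

Chain via Bluewater Group plc → Meridian Industries Corp. (R1): 25% × 35% × 23% = 2.0125% of Northgate Energy Co.
Chain via Oakhollow Ventures LLC → Wildmere Trust (R1): 58% × 86% × 28% = 13.9664% of Northgate Energy Co.
Aggregating (R2): 2.0125% + 13.9664% = 15.9789%.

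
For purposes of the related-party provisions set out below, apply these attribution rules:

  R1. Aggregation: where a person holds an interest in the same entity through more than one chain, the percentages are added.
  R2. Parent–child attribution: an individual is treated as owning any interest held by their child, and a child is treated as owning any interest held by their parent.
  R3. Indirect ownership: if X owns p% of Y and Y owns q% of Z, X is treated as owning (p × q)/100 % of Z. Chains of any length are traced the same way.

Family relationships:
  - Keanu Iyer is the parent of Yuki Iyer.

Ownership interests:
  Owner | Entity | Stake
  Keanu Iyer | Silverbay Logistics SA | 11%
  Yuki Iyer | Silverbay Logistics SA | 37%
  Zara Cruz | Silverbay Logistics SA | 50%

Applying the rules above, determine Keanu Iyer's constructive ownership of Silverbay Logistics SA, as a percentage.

By parent–child attribution (R2), Keanu Iyer is treated as also owning Yuki Iyer's interest in Silverbay Logistics SA, giving 11% + 37% = 48%.
Direct interest in Silverbay Logistics SA: 48%.

48%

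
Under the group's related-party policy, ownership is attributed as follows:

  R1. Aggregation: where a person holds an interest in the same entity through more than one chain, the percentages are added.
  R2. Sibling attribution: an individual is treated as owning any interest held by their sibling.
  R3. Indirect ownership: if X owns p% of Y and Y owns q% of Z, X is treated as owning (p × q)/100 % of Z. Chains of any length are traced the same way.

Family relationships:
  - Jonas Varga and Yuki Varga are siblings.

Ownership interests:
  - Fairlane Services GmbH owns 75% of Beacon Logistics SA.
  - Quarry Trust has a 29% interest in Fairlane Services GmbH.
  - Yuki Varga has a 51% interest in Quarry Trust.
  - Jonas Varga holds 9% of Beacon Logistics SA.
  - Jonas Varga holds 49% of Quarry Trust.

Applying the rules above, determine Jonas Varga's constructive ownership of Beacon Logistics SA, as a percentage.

By sibling attribution (R2), Jonas Varga is treated as also owning Yuki Varga's interest in Quarry Trust, giving 49% + 51% = 100%.
Chain via Quarry Trust → Fairlane Services GmbH (R3): 100% × 29% × 75% = 21.75% of Beacon Logistics SA.
Direct interest in Beacon Logistics SA: 9%.
Aggregating (R1): 21.75% + 9% = 30.75%.

30.75%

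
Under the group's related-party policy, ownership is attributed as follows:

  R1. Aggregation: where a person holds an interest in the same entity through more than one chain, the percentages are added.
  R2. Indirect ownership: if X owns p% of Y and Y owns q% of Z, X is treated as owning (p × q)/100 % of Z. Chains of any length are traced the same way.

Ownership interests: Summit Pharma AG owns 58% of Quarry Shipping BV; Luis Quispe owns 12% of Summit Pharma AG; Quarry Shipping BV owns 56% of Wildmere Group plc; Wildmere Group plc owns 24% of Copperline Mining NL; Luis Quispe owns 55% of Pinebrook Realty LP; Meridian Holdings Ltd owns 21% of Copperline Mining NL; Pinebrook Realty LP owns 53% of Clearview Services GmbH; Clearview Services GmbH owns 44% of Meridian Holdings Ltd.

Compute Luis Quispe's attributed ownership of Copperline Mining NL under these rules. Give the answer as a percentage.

3.628884%

Chain via Pinebrook Realty LP → Clearview Services GmbH → Meridian Holdings Ltd (R2): 55% × 53% × 44% × 21% = 2.69346% of Copperline Mining NL.
Chain via Summit Pharma AG → Quarry Shipping BV → Wildmere Group plc (R2): 12% × 58% × 56% × 24% = 0.935424% of Copperline Mining NL.
Aggregating (R1): 2.69346% + 0.935424% = 3.628884%.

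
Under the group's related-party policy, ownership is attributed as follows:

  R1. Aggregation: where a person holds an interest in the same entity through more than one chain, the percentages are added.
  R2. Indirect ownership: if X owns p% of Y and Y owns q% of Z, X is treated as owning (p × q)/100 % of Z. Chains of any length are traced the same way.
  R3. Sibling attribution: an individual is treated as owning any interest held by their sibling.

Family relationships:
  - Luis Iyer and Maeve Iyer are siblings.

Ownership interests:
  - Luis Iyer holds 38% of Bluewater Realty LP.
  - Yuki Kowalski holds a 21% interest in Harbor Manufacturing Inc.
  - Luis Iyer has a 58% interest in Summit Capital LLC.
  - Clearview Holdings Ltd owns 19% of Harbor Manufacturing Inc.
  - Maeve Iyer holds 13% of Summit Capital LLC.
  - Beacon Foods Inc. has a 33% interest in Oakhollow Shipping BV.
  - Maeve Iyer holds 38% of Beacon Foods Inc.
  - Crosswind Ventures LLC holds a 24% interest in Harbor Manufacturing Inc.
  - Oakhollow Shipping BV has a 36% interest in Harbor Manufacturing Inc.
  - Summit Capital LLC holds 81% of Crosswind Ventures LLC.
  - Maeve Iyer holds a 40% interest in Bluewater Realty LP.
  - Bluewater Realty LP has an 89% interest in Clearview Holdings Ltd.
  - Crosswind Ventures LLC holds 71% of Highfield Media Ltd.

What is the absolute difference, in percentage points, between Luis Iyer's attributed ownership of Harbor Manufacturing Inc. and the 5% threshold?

By sibling attribution (R3), Luis Iyer is treated as also owning Maeve Iyer's interest in Bluewater Realty LP, giving 38% + 40% = 78%.
By sibling attribution (R3), Luis Iyer is treated as also owning Maeve Iyer's interest in Summit Capital LLC, giving 58% + 13% = 71%.
By sibling attribution (R3), Luis Iyer is treated as owning Maeve Iyer's 38% interest in Beacon Foods Inc.
Chain via Bluewater Realty LP → Clearview Holdings Ltd (R2): 78% × 89% × 19% = 13.1898% of Harbor Manufacturing Inc.
Chain via Summit Capital LLC → Crosswind Ventures LLC (R2): 71% × 81% × 24% = 13.8024% of Harbor Manufacturing Inc.
Chain via Beacon Foods Inc. → Oakhollow Shipping BV (R2): 38% × 33% × 36% = 4.5144% of Harbor Manufacturing Inc.
Aggregating (R1): 13.1898% + 13.8024% + 4.5144% = 31.5066%.
31.5066% exceeds the 5% threshold by 26.5066 percentage points.

26.5066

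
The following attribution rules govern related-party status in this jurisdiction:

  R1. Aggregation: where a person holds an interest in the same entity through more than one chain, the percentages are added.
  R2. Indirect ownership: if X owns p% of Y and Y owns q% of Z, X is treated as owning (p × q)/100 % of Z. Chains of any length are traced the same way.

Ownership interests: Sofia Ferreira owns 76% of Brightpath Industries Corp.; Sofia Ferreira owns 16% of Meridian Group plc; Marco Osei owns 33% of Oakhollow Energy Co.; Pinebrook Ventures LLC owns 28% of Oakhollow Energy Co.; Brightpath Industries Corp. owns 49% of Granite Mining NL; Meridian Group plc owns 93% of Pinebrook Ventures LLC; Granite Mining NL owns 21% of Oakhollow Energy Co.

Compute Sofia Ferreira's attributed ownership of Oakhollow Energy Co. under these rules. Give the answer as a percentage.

11.9868%

Chain via Brightpath Industries Corp. → Granite Mining NL (R2): 76% × 49% × 21% = 7.8204% of Oakhollow Energy Co.
Chain via Meridian Group plc → Pinebrook Ventures LLC (R2): 16% × 93% × 28% = 4.1664% of Oakhollow Energy Co.
Aggregating (R1): 7.8204% + 4.1664% = 11.9868%.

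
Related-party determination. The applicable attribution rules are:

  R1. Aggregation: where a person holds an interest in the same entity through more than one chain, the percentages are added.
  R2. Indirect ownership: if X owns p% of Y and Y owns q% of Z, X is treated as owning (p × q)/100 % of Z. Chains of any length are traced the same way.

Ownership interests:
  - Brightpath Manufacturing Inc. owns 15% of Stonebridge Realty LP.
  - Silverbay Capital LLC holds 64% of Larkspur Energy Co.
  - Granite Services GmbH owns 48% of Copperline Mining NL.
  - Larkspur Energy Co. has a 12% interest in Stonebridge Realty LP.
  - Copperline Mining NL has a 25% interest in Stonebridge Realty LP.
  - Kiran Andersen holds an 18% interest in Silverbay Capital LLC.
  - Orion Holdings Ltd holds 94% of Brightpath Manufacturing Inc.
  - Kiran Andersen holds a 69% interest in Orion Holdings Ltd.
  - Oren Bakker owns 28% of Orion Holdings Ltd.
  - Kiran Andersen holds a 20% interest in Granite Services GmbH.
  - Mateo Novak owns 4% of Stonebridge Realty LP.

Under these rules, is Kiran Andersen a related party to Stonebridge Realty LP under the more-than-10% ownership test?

Chain via Silverbay Capital LLC → Larkspur Energy Co. (R2): 18% × 64% × 12% = 1.3824% of Stonebridge Realty LP.
Chain via Granite Services GmbH → Copperline Mining NL (R2): 20% × 48% × 25% = 2.4% of Stonebridge Realty LP.
Chain via Orion Holdings Ltd → Brightpath Manufacturing Inc. (R2): 69% × 94% × 15% = 9.729% of Stonebridge Realty LP.
Aggregating (R1): 1.3824% + 2.4% + 9.729% = 13.5114%.
13.5114% exceeds the 10% threshold, so Kiran is a related party to Stonebridge Realty LP.

Yes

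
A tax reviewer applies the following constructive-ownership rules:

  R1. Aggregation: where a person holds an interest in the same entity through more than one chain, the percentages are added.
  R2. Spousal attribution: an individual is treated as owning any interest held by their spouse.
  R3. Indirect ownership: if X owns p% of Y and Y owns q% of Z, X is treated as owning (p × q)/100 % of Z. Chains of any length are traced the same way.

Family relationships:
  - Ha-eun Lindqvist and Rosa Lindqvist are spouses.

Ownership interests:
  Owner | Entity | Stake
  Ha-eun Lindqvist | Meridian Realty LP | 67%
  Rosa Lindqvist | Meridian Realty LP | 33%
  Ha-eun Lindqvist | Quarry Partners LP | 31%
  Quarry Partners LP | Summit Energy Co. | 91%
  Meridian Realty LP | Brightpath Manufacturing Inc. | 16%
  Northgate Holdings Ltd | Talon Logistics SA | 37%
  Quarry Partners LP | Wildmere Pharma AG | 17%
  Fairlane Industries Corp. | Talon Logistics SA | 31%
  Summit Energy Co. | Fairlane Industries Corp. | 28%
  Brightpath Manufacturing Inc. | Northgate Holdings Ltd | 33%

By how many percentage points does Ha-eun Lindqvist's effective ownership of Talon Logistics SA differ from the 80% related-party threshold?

75.597772

By spousal attribution (R2), Ha-eun Lindqvist is treated as also owning Rosa Lindqvist's interest in Meridian Realty LP, giving 67% + 33% = 100%.
Chain via Quarry Partners LP → Summit Energy Co. → Fairlane Industries Corp. (R3): 31% × 91% × 28% × 31% = 2.448628% of Talon Logistics SA.
Chain via Meridian Realty LP → Brightpath Manufacturing Inc. → Northgate Holdings Ltd (R3): 100% × 16% × 33% × 37% = 1.9536% of Talon Logistics SA.
Aggregating (R1): 2.448628% + 1.9536% = 4.402228%.
4.402228% falls short of the 80% threshold by 75.597772 percentage points.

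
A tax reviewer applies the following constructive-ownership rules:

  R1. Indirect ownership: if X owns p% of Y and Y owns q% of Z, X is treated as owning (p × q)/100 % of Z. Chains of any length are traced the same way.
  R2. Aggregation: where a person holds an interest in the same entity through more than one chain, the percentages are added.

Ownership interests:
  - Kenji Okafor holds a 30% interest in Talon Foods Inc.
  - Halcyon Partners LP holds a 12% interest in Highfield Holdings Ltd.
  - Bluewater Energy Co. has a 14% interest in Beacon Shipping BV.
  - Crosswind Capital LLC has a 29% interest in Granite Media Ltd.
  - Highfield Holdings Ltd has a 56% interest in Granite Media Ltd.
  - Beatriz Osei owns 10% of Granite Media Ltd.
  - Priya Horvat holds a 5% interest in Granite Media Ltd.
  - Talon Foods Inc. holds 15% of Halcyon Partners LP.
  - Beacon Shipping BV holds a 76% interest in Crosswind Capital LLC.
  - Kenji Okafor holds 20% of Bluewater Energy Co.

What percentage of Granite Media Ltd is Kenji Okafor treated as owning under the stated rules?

0.91952%

Chain via Bluewater Energy Co. → Beacon Shipping BV → Crosswind Capital LLC (R1): 20% × 14% × 76% × 29% = 0.61712% of Granite Media Ltd.
Chain via Talon Foods Inc. → Halcyon Partners LP → Highfield Holdings Ltd (R1): 30% × 15% × 12% × 56% = 0.3024% of Granite Media Ltd.
Aggregating (R2): 0.61712% + 0.3024% = 0.91952%.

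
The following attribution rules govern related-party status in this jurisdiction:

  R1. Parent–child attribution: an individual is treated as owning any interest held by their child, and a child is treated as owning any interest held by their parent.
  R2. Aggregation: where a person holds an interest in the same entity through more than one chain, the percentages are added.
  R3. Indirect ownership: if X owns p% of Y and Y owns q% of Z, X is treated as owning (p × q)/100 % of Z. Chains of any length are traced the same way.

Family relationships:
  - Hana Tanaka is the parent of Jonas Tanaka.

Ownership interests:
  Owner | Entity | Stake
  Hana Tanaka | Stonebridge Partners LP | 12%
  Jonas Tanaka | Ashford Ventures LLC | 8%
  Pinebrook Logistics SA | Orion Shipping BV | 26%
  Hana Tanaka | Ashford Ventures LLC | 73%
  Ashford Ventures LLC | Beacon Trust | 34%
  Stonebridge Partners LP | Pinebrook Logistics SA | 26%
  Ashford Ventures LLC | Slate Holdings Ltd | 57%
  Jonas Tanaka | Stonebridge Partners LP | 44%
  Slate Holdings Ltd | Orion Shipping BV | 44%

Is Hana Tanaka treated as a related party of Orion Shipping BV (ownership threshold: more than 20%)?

Yes

By parent–child attribution (R1), Hana Tanaka is treated as also owning Jonas Tanaka's interest in Ashford Ventures LLC, giving 73% + 8% = 81%.
By parent–child attribution (R1), Hana Tanaka is treated as also owning Jonas Tanaka's interest in Stonebridge Partners LP, giving 12% + 44% = 56%.
Chain via Ashford Ventures LLC → Slate Holdings Ltd (R3): 81% × 57% × 44% = 20.3148% of Orion Shipping BV.
Chain via Stonebridge Partners LP → Pinebrook Logistics SA (R3): 56% × 26% × 26% = 3.7856% of Orion Shipping BV.
Aggregating (R2): 20.3148% + 3.7856% = 24.1004%.
24.1004% exceeds the 20% threshold, so Hana is a related party to Orion Shipping BV.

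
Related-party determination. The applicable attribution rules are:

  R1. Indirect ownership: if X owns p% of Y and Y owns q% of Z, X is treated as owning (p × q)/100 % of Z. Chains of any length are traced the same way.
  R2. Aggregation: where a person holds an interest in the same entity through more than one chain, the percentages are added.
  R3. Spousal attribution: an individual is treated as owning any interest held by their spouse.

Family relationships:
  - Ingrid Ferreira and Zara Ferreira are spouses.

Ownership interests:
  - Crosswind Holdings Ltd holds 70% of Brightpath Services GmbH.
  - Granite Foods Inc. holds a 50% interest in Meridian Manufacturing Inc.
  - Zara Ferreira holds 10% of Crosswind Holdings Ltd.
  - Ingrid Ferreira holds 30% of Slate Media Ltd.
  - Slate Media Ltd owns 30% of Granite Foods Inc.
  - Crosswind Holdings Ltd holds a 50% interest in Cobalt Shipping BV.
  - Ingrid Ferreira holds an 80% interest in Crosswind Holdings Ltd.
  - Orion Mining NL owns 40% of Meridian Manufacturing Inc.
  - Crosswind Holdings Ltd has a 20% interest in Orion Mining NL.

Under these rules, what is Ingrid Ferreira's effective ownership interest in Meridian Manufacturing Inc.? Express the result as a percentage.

11.7%

By spousal attribution (R3), Ingrid Ferreira is treated as also owning Zara Ferreira's interest in Crosswind Holdings Ltd, giving 80% + 10% = 90%.
Chain via Slate Media Ltd → Granite Foods Inc. (R1): 30% × 30% × 50% = 4.5% of Meridian Manufacturing Inc.
Chain via Crosswind Holdings Ltd → Orion Mining NL (R1): 90% × 20% × 40% = 7.2% of Meridian Manufacturing Inc.
Aggregating (R2): 4.5% + 7.2% = 11.7%.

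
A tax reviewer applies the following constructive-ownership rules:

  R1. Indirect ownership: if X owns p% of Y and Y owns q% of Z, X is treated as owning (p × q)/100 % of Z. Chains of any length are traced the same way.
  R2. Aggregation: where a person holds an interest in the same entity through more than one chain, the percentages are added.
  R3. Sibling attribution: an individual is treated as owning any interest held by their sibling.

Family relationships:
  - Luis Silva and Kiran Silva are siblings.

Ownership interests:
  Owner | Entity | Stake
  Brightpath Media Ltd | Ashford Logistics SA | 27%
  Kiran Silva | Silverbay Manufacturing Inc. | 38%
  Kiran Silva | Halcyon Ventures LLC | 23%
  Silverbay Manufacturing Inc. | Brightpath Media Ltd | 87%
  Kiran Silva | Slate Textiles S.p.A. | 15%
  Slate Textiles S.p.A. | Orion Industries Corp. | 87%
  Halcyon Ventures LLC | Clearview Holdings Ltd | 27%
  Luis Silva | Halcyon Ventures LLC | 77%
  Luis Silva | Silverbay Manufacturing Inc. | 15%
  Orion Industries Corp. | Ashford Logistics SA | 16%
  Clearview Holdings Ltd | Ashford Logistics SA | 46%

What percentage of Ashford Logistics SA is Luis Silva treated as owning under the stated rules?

By sibling attribution (R3), Luis Silva is treated as also owning Kiran Silva's interest in Silverbay Manufacturing Inc, giving 15% + 38% = 53%.
By sibling attribution (R3), Luis Silva is treated as also owning Kiran Silva's interest in Halcyon Ventures LLC, giving 77% + 23% = 100%.
By sibling attribution (R3), Luis Silva is treated as owning Kiran Silva's 15% interest in Slate Textiles S.p.A.
Chain via Silverbay Manufacturing Inc. → Brightpath Media Ltd (R1): 53% × 87% × 27% = 12.4497% of Ashford Logistics SA.
Chain via Halcyon Ventures LLC → Clearview Holdings Ltd (R1): 100% × 27% × 46% = 12.42% of Ashford Logistics SA.
Chain via Slate Textiles S.p.A. → Orion Industries Corp. (R1): 15% × 87% × 16% = 2.088% of Ashford Logistics SA.
Aggregating (R2): 12.4497% + 12.42% + 2.088% = 26.9577%.

26.9577%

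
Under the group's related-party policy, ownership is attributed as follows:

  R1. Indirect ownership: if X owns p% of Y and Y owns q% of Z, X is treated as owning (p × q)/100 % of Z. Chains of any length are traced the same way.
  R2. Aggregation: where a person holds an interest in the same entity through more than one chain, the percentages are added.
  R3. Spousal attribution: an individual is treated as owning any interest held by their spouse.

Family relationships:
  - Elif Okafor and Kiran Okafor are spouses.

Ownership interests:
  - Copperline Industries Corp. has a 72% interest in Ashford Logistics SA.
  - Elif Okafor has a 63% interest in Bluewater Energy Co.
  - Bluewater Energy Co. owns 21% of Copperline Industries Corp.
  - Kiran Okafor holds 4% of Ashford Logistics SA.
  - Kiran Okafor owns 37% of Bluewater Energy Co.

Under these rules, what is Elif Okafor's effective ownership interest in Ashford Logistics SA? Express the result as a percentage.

19.12%

By spousal attribution (R3), Elif Okafor is treated as also owning Kiran Okafor's interest in Bluewater Energy Co, giving 63% + 37% = 100%.
By spousal attribution (R3), Elif Okafor is treated as owning Kiran Okafor's 4% interest in Ashford Logistics SA.
Chain via Bluewater Energy Co. → Copperline Industries Corp. (R1): 100% × 21% × 72% = 15.12% of Ashford Logistics SA.
Direct interest in Ashford Logistics SA: 4%.
Aggregating (R2): 15.12% + 4% = 19.12%.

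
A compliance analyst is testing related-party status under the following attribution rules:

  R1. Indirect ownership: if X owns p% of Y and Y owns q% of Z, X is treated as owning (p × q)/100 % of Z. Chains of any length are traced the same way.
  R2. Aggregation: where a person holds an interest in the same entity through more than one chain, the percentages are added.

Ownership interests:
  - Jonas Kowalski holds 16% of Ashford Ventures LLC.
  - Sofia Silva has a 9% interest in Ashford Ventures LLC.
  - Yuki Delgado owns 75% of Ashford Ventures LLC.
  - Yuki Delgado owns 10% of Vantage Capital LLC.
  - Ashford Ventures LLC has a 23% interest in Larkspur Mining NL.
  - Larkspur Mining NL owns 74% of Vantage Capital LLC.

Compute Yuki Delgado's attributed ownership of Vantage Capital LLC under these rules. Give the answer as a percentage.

Chain via Ashford Ventures LLC → Larkspur Mining NL (R1): 75% × 23% × 74% = 12.765% of Vantage Capital LLC.
Direct interest in Vantage Capital LLC: 10%.
Aggregating (R2): 12.765% + 10% = 22.765%.

22.765%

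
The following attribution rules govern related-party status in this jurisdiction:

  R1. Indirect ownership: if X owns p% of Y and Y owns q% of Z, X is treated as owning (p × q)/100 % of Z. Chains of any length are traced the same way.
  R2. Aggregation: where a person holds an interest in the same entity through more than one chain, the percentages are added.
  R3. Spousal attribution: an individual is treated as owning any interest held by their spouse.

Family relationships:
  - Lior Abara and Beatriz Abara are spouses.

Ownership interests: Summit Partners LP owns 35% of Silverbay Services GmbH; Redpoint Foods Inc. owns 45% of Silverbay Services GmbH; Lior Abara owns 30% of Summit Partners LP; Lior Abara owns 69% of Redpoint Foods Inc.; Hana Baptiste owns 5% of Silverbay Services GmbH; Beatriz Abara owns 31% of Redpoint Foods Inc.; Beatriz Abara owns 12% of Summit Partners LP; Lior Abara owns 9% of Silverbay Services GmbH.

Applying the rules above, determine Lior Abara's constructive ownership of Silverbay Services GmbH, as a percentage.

68.7%

By spousal attribution (R3), Lior Abara is treated as also owning Beatriz Abara's interest in Summit Partners LP, giving 30% + 12% = 42%.
By spousal attribution (R3), Lior Abara is treated as also owning Beatriz Abara's interest in Redpoint Foods Inc, giving 69% + 31% = 100%.
Chain via Summit Partners LP (R1): 42% × 35% = 14.7% of Silverbay Services GmbH.
Chain via Redpoint Foods Inc. (R1): 100% × 45% = 45% of Silverbay Services GmbH.
Direct interest in Silverbay Services GmbH: 9%.
Aggregating (R2): 14.7% + 45% + 9% = 68.7%.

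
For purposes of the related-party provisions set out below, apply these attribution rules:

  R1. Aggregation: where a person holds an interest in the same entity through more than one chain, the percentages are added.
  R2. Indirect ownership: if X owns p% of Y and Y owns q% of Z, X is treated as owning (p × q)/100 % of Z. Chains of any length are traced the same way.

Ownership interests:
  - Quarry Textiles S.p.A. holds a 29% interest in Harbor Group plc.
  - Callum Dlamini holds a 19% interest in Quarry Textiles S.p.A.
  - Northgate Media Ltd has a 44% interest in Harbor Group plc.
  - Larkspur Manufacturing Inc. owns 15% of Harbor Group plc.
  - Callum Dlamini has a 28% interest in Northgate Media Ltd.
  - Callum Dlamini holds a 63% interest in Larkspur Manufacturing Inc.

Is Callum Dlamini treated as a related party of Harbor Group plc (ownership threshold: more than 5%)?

Yes

Chain via Larkspur Manufacturing Inc. (R2): 63% × 15% = 9.45% of Harbor Group plc.
Chain via Quarry Textiles S.p.A. (R2): 19% × 29% = 5.51% of Harbor Group plc.
Chain via Northgate Media Ltd (R2): 28% × 44% = 12.32% of Harbor Group plc.
Aggregating (R1): 9.45% + 5.51% + 12.32% = 27.28%.
27.28% exceeds the 5% threshold, so Callum is a related party to Harbor Group plc.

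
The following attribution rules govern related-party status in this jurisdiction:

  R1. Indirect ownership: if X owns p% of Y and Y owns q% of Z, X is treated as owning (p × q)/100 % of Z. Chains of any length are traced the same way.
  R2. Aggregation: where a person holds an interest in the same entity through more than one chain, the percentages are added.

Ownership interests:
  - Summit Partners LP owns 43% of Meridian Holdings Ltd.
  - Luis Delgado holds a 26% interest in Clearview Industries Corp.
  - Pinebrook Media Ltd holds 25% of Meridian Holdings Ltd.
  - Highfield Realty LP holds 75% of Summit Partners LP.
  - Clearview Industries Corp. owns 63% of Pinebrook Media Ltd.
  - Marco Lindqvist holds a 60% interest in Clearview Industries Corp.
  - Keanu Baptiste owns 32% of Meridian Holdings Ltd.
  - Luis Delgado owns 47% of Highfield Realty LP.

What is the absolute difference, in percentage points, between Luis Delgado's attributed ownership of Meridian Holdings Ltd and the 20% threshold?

0.7475

Chain via Highfield Realty LP → Summit Partners LP (R1): 47% × 75% × 43% = 15.1575% of Meridian Holdings Ltd.
Chain via Clearview Industries Corp. → Pinebrook Media Ltd (R1): 26% × 63% × 25% = 4.095% of Meridian Holdings Ltd.
Aggregating (R2): 15.1575% + 4.095% = 19.2525%.
19.2525% falls short of the 20% threshold by 0.7475 percentage points.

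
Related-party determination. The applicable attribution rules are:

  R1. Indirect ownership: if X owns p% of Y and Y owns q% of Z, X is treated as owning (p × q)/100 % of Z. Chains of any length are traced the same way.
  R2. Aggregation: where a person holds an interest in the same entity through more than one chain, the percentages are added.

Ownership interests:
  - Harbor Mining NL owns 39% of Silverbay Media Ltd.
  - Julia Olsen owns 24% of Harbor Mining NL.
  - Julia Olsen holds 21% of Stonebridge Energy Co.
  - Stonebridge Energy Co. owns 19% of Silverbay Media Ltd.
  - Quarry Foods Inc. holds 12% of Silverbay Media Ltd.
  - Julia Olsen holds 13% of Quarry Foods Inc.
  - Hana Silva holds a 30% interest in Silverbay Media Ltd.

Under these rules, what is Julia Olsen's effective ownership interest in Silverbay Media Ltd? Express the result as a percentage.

Chain via Harbor Mining NL (R1): 24% × 39% = 9.36% of Silverbay Media Ltd.
Chain via Quarry Foods Inc. (R1): 13% × 12% = 1.56% of Silverbay Media Ltd.
Chain via Stonebridge Energy Co. (R1): 21% × 19% = 3.99% of Silverbay Media Ltd.
Aggregating (R2): 9.36% + 1.56% + 3.99% = 14.91%.

14.91%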